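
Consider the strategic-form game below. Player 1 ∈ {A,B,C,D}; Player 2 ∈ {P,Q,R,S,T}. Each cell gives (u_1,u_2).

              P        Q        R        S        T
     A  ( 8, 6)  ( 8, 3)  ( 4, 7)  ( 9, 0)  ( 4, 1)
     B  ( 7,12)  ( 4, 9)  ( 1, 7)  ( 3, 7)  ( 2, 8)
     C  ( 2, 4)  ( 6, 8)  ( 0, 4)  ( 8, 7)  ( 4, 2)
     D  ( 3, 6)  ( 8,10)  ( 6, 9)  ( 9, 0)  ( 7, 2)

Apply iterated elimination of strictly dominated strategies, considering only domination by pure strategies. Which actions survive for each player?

IESDS → P1:{A,D} P2:{Q,R}

P1 drop B (A beats it: P:8>7 Q:8>4 R:4>1 S:9>3 T:4>2)
P1 drop C (D beats it: P:3>2 Q:8>6 R:6>0 S:9>8 T:7>4)
P2 drop P (R beats it: A:7>6 D:9>6)
P2 drop S (Q beats it: A:3>0 D:10>0)
P2 drop T (Q beats it: A:3>1 D:10>2)
P1→{A,D} P2→{Q,R}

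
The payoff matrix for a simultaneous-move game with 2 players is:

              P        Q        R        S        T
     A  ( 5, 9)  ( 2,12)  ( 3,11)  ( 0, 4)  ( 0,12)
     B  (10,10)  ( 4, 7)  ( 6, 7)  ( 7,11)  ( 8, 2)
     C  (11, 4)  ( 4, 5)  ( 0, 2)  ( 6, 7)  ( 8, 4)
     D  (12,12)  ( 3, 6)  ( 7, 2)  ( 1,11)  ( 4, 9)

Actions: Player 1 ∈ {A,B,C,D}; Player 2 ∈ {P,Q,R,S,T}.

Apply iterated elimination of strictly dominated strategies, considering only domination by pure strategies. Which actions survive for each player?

IESDS → P1:{B,C,D} P2:{P,S}

P1 drop A (B beats it: P:10>5 Q:4>2 R:6>3 S:7>0 T:8>0)
P2 drop Q (S beats it: B:11>7 C:7>5 D:11>6)
P2 drop R (P beats it: B:10>7 C:4>2 D:12>2)
P2 drop T (S beats it: B:11>2 C:7>4 D:11>9)
P1→{B,C,D} P2→{P,S}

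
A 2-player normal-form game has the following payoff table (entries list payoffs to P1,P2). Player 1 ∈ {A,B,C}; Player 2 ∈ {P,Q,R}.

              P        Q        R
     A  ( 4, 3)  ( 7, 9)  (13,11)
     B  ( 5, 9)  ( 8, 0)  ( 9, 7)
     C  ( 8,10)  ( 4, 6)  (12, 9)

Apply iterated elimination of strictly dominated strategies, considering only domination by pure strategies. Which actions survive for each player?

P2 drop Q (R beats it: A:11>9 B:7>0 C:9>6)
P1 drop B (C beats it: P:8>5 R:12>9)
P1→{A,C} P2→{P,R}

Remaining: P1:{A,C} P2:{P,R}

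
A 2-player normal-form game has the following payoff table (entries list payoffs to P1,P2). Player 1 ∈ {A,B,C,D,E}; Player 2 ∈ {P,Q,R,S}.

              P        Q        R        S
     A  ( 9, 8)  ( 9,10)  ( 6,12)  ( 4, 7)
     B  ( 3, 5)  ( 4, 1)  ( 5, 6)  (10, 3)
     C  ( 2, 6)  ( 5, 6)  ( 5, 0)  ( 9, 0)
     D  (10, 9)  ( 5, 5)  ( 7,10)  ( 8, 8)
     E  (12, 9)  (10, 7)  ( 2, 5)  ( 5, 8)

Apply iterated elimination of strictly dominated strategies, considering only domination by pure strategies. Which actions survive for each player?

P2 drop S (P beats it: A:8>7 B:5>3 C:6>0 D:9>8 E:9>8)
P1 drop B (A beats it: P:9>3 Q:9>4 R:6>5)
P1 drop C (A beats it: P:9>2 Q:9>5 R:6>5)
P1→{A,D,E} P2→{P,Q,R}

IESDS → P1:{A,D,E} P2:{P,Q,R}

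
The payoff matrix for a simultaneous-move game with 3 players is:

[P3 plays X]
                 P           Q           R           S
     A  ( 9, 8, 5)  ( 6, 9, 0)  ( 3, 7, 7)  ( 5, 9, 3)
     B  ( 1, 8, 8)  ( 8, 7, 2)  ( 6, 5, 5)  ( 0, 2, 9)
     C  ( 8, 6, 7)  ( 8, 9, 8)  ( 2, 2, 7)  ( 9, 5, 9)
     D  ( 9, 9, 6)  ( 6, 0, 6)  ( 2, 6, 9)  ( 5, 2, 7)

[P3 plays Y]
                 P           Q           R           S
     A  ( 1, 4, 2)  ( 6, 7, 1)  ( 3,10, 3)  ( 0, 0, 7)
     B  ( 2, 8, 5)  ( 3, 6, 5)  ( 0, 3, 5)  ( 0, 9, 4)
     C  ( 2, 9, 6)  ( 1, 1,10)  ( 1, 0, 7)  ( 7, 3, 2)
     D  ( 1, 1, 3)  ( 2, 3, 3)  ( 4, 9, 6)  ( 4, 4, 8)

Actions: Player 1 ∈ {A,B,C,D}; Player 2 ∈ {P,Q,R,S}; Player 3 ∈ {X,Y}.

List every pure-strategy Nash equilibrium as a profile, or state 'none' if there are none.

PSNE = {(D,P,X)}

(A,P,X): not NE [P2→S gives 9>8]
(A,P,Y): not NE [P1→C gives 2>1; P2→R gives 10>4; P3→X gives 5>2]
(A,Q,X): not NE [P1→C gives 8>6; P3→Y gives 1>0]
(A,Q,Y): not NE [P2→R gives 10>7]
(A,R,X): not NE [P1→B gives 6>3; P2→S gives 9>7]
(A,R,Y): not NE [P1→D gives 4>3; P3→X gives 7>3]
(A,S,X): not NE [P1→C gives 9>5; P3→Y gives 7>3]
(A,S,Y): not NE [P1→C gives 7>0; P2→R gives 10>0]
(B,P,X): not NE [P1→D gives 9>1]
(B,P,Y): not NE [P2→S gives 9>8; P3→X gives 8>5]
(B,Q,X): not NE [P2→P gives 8>7; P3→Y gives 5>2]
(B,Q,Y): not NE [P1→A gives 6>3; P2→S gives 9>6]
(B,R,X): not NE [P2→P gives 8>5]
(B,R,Y): not NE [P1→D gives 4>0; P2→S gives 9>3]
(B,S,X): not NE [P1→C gives 9>0; P2→P gives 8>2]
(B,S,Y): not NE [P1→C gives 7>0; P3→X gives 9>4]
(C,P,X): not NE [P1→D gives 9>8; P2→Q gives 9>6]
(C,P,Y): not NE [P3→X gives 7>6]
(C,Q,X): not NE [P3→Y gives 10>8]
(C,Q,Y): not NE [P1→A gives 6>1; P2→P gives 9>1]
(C,R,X): not NE [P1→B gives 6>2; P2→Q gives 9>2]
(C,R,Y): not NE [P1→D gives 4>1; P2→P gives 9>0]
(C,S,X): not NE [P2→Q gives 9>5]
(C,S,Y): not NE [P2→P gives 9>3; P3→X gives 9>2]
(D,P,X): NE
(D,P,Y): not NE [P1→C gives 2>1; P2→R gives 9>1; P3→X gives 6>3]
(D,Q,X): not NE [P1→C gives 8>6; P2→P gives 9>0]
(D,Q,Y): not NE [P1→A gives 6>2; P2→R gives 9>3; P3→X gives 6>3]
(D,R,X): not NE [P1→B gives 6>2; P2→P gives 9>6]
(D,R,Y): not NE [P3→X gives 9>6]
(D,S,X): not NE [P1→C gives 9>5; P2→P gives 9>2; P3→Y gives 8>7]
(D,S,Y): not NE [P1→C gives 7>4; P2→R gives 9>4]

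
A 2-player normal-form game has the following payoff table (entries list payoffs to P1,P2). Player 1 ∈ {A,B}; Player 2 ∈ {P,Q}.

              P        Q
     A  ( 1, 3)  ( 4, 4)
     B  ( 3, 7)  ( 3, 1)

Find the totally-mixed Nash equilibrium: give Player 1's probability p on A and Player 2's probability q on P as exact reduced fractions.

P1 indiff ⇒ q·1+(1-q)·4 = q·3+(1-q)·3 ⇒ q(-2) = (1-q)(-1) ⇒ q = 1/3
P2 indiff ⇒ p·3+(1-p)·7 = p·4+(1-p)·1 ⇒ p(-1) = (1-p)(-6) ⇒ p = 6/7

P1 mixes 6/7 on A; P2 mixes 1/3 on P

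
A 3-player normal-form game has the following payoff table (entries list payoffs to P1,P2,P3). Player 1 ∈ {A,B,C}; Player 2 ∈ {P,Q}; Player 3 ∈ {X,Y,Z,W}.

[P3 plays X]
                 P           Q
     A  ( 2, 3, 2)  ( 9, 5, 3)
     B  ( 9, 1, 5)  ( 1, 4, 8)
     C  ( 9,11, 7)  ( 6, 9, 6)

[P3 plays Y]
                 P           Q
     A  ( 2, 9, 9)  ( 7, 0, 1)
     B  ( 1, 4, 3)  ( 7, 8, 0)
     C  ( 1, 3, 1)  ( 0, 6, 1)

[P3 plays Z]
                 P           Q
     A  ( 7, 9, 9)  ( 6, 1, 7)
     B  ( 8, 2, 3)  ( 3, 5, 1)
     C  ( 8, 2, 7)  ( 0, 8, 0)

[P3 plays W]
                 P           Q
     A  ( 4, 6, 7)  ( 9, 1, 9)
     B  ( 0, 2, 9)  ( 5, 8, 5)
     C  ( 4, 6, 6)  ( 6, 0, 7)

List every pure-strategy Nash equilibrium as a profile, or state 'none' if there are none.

PSNE = {(A,P,Y), (C,P,X)}

(A,P,X): not NE [P1→C gives 9>2; P2→Q gives 5>3; P3→Z gives 9>2]
(A,P,Y): NE
(A,P,Z): not NE [P1→C gives 8>7]
(A,P,W): not NE [P3→Z gives 9>7]
(A,Q,X): not NE [P3→W gives 9>3]
(A,Q,Y): not NE [P2→P gives 9>0; P3→W gives 9>1]
(A,Q,Z): not NE [P2→P gives 9>1; P3→W gives 9>7]
(A,Q,W): not NE [P2→P gives 6>1]
(B,P,X): not NE [P2→Q gives 4>1; P3→W gives 9>5]
(B,P,Y): not NE [P1→A gives 2>1; P2→Q gives 8>4; P3→W gives 9>3]
(B,P,Z): not NE [P2→Q gives 5>2; P3→W gives 9>3]
(B,P,W): not NE [P1→C gives 4>0; P2→Q gives 8>2]
(B,Q,X): not NE [P1→A gives 9>1]
(B,Q,Y): not NE [P3→X gives 8>0]
(B,Q,Z): not NE [P1→A gives 6>3; P3→X gives 8>1]
(B,Q,W): not NE [P1→A gives 9>5; P3→X gives 8>5]
(C,P,X): NE
(C,P,Y): not NE [P1→A gives 2>1; P2→Q gives 6>3; P3→Z gives 7>1]
(C,P,Z): not NE [P2→Q gives 8>2]
(C,P,W): not NE [P3→Z gives 7>6]
(C,Q,X): not NE [P1→A gives 9>6; P2→P gives 11>9; P3→W gives 7>6]
(C,Q,Y): not NE [P1→B gives 7>0; P3→W gives 7>1]
(C,Q,Z): not NE [P1→A gives 6>0; P3→W gives 7>0]
(C,Q,W): not NE [P1→A gives 9>6; P2→P gives 6>0]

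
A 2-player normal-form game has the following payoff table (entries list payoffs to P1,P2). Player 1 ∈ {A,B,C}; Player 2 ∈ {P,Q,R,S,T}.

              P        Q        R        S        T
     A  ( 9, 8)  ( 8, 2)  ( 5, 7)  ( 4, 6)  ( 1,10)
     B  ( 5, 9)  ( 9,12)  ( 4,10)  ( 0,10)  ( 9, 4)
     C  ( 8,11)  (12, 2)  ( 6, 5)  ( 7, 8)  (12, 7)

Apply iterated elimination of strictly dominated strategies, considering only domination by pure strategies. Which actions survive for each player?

Remaining: P1:{A,C} P2:{P,T}

P1 drop B (C beats it: P:8>5 Q:12>9 R:6>4 S:7>0 T:12>9)
P2 drop Q (P beats it: A:8>2 C:11>2)
P2 drop R (P beats it: A:8>7 C:11>5)
P2 drop S (P beats it: A:8>6 C:11>8)
P1→{A,C} P2→{P,T}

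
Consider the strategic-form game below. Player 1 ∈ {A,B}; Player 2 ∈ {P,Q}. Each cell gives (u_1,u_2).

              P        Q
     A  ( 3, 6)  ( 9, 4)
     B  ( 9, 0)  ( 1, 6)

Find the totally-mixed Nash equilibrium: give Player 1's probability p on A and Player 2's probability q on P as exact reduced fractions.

(p,q) = (3/4, 4/7)

P1 indiff ⇒ q·3+(1-q)·9 = q·9+(1-q)·1 ⇒ q(-6) = (1-q)(-8) ⇒ q = 4/7
P2 indiff ⇒ p·6+(1-p)·0 = p·4+(1-p)·6 ⇒ p(2) = (1-p)(6) ⇒ p = 3/4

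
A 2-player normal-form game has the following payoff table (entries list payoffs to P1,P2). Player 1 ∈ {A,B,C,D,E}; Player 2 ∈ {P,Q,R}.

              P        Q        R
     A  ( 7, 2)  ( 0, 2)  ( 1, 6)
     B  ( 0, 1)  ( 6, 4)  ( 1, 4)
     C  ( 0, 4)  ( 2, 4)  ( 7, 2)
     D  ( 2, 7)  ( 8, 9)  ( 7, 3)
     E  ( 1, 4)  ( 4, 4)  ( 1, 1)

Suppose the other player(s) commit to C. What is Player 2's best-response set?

P2 best: {P,Q}

u_2(P vs C) = 4
u_2(Q vs C) = 4
u_2(R vs C) = 2
max payoff 4 at {P,Q}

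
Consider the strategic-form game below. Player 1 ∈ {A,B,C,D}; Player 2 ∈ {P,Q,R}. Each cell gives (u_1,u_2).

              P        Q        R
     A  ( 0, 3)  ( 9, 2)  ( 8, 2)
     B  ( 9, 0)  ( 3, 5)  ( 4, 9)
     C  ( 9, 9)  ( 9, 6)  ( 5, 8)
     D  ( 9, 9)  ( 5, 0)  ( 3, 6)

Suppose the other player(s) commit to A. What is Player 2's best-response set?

argmax u_2 = {P}

u_2(P vs A) = 3
u_2(Q vs A) = 2
u_2(R vs A) = 2
max payoff 3 at {P}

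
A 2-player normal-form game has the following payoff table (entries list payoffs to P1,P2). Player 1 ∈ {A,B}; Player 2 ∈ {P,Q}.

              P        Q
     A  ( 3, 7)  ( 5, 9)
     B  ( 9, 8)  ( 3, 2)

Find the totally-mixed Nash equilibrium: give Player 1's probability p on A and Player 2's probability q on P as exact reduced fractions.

p=3/4, q=1/4

P1 indiff ⇒ q·3+(1-q)·5 = q·9+(1-q)·3 ⇒ q(-6) = (1-q)(-2) ⇒ q = 1/4
P2 indiff ⇒ p·7+(1-p)·8 = p·9+(1-p)·2 ⇒ p(-2) = (1-p)(-6) ⇒ p = 3/4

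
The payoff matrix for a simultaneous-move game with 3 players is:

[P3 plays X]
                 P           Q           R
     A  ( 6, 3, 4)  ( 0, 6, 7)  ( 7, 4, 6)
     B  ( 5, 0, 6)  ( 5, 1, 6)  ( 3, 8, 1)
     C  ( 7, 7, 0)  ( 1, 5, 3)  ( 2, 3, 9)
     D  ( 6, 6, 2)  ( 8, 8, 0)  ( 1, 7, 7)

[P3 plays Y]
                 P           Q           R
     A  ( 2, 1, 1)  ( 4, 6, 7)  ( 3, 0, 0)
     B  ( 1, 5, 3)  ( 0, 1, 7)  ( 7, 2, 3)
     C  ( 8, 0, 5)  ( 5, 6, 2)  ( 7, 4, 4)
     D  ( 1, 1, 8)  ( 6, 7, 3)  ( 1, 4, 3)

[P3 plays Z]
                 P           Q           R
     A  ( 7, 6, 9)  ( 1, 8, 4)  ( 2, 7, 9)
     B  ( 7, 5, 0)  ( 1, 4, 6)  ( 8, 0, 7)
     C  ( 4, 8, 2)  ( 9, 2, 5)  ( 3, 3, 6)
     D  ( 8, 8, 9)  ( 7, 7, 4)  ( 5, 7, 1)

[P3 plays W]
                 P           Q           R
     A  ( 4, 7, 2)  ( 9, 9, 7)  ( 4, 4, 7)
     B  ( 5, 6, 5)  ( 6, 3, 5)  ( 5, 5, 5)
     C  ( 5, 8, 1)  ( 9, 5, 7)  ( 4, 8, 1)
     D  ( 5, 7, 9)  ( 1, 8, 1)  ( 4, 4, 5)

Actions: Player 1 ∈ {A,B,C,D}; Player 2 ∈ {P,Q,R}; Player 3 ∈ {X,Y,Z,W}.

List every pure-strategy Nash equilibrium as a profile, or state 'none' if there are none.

(A,P,X): not NE [P1→C gives 7>6; P2→Q gives 6>3; P3→Z gives 9>4]
(A,P,Y): not NE [P1→C gives 8>2; P2→Q gives 6>1; P3→Z gives 9>1]
(A,P,Z): not NE [P1→D gives 8>7; P2→Q gives 8>6]
(A,P,W): not NE [P1→D gives 5>4; P2→Q gives 9>7; P3→Z gives 9>2]
(A,Q,X): not NE [P1→D gives 8>0]
(A,Q,Y): not NE [P1→D gives 6>4]
(A,Q,Z): not NE [P1→C gives 9>1; P3→W gives 7>4]
(A,Q,W): NE
(A,R,X): not NE [P2→Q gives 6>4; P3→Z gives 9>6]
(A,R,Y): not NE [P1→C gives 7>3; P2→Q gives 6>0; P3→Z gives 9>0]
(A,R,Z): not NE [P1→B gives 8>2; P2→Q gives 8>7]
(A,R,W): not NE [P1→B gives 5>4; P2→Q gives 9>4; P3→Z gives 9>7]
(B,P,X): not NE [P1→C gives 7>5; P2→R gives 8>0]
(B,P,Y): not NE [P1→C gives 8>1; P3→X gives 6>3]
(B,P,Z): not NE [P1→D gives 8>7; P3→X gives 6>0]
(B,P,W): not NE [P3→X gives 6>5]
(B,Q,X): not NE [P1→D gives 8>5; P2→R gives 8>1; P3→Y gives 7>6]
(B,Q,Y): not NE [P1→D gives 6>0; P2→P gives 5>1]
(B,Q,Z): not NE [P1→C gives 9>1; P2→P gives 5>4; P3→Y gives 7>6]
(B,Q,W): not NE [P1→C gives 9>6; P2→P gives 6>3; P3→Y gives 7>5]
(B,R,X): not NE [P1→A gives 7>3; P3→Z gives 7>1]
(B,R,Y): not NE [P2→P gives 5>2; P3→Z gives 7>3]
(B,R,Z): not NE [P2→P gives 5>0]
(B,R,W): not NE [P2→P gives 6>5; P3→Z gives 7>5]
(C,P,X): not NE [P3→Y gives 5>0]
(C,P,Y): not NE [P2→Q gives 6>0]
(C,P,Z): not NE [P1→D gives 8>4; P3→Y gives 5>2]
(C,P,W): not NE [P3→Y gives 5>1]
(C,Q,X): not NE [P1→D gives 8>1; P2→P gives 7>5; P3→W gives 7>3]
(C,Q,Y): not NE [P1→D gives 6>5; P3→W gives 7>2]
(C,Q,Z): not NE [P2→P gives 8>2; P3→W gives 7>5]
(C,Q,W): not NE [P2→R gives 8>5]
(C,R,X): not NE [P1→A gives 7>2; P2→P gives 7>3]
(C,R,Y): not NE [P2→Q gives 6>4; P3→X gives 9>4]
(C,R,Z): not NE [P1→B gives 8>3; P2→P gives 8>3; P3→X gives 9>6]
(C,R,W): not NE [P1→B gives 5>4; P3→X gives 9>1]
(D,P,X): not NE [P1→C gives 7>6; P2→Q gives 8>6; P3→W gives 9>2]
(D,P,Y): not NE [P1→C gives 8>1; P2→Q gives 7>1; P3→W gives 9>8]
(D,P,Z): NE
(D,P,W): not NE [P2→Q gives 8>7]
(D,Q,X): not NE [P3→Z gives 4>0]
(D,Q,Y): not NE [P3→Z gives 4>3]
(D,Q,Z): not NE [P1→C gives 9>7; P2→P gives 8>7]
(D,Q,W): not NE [P1→C gives 9>1; P3→Z gives 4>1]
(D,R,X): not NE [P1→A gives 7>1; P2→Q gives 8>7]
(D,R,Y): not NE [P1→C gives 7>1; P2→Q gives 7>4; P3→X gives 7>3]
(D,R,Z): not NE [P1→B gives 8>5; P2→P gives 8>7; P3→X gives 7>1]
(D,R,W): not NE [P1→B gives 5>4; P2→Q gives 8>4; P3→X gives 7>5]

Nash profiles: (A,Q,W), (D,P,Z)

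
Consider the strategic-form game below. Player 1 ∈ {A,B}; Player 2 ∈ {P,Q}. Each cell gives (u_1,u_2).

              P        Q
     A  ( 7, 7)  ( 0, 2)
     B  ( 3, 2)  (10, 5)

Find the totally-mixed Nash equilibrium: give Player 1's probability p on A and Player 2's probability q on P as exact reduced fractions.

P1 indiff ⇒ q·7+(1-q)·0 = q·3+(1-q)·10 ⇒ q(4) = (1-q)(10) ⇒ q = 5/7
P2 indiff ⇒ p·7+(1-p)·2 = p·2+(1-p)·5 ⇒ p(5) = (1-p)(3) ⇒ p = 3/8

P1 mixes 3/8 on A; P2 mixes 5/7 on P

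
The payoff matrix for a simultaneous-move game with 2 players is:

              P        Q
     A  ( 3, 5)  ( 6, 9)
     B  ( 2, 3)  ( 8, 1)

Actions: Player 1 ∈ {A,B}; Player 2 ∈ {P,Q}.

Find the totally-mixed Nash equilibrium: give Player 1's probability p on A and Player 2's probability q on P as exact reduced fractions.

P1 indiff ⇒ q·3+(1-q)·6 = q·2+(1-q)·8 ⇒ q(1) = (1-q)(2) ⇒ q = 2/3
P2 indiff ⇒ p·5+(1-p)·3 = p·9+(1-p)·1 ⇒ p(-4) = (1-p)(-2) ⇒ p = 1/3

P1 mixes 1/3 on A; P2 mixes 2/3 on P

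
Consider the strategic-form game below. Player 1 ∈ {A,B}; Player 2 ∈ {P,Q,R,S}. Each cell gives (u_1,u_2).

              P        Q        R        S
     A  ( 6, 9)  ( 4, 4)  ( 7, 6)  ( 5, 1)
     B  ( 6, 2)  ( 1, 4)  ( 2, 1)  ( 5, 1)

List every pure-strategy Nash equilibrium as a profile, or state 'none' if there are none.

(A,P): NE
(A,Q): not NE [P2→P gives 9>4]
(A,R): not NE [P2→P gives 9>6]
(A,S): not NE [P2→P gives 9>1]
(B,P): not NE [P2→Q gives 4>2]
(B,Q): not NE [P1→A gives 4>1]
(B,R): not NE [P1→A gives 7>2; P2→Q gives 4>1]
(B,S): not NE [P2→Q gives 4>1]

NE set: (A,P)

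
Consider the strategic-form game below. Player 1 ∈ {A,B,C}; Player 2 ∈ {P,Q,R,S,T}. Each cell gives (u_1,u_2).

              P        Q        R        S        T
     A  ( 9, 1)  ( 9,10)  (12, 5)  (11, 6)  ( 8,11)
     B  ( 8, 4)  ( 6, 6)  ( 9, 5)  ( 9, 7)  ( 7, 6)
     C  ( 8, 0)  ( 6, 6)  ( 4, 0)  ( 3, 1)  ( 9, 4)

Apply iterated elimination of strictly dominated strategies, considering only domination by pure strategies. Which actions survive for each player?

Survivors P1:{A,C} P2:{Q,T}

P1 drop B (A beats it: P:9>8 Q:9>6 R:12>9 S:11>9 T:8>7)
P2 drop P (Q beats it: A:10>1 C:6>0)
P2 drop R (Q beats it: A:10>5 C:6>0)
P2 drop S (Q beats it: A:10>6 C:6>1)
P1→{A,C} P2→{Q,T}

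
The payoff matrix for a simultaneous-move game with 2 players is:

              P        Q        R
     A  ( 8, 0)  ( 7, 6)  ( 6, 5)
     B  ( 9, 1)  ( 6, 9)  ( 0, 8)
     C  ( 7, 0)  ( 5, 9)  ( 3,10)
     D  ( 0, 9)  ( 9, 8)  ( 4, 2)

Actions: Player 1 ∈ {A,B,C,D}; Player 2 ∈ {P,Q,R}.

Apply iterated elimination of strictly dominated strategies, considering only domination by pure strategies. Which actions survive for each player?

IESDS → P1:{A,B,D} P2:{P,Q}

P1 drop C (A beats it: P:8>7 Q:7>5 R:6>3)
P2 drop R (Q beats it: A:6>5 B:9>8 D:8>2)
P1→{A,B,D} P2→{P,Q}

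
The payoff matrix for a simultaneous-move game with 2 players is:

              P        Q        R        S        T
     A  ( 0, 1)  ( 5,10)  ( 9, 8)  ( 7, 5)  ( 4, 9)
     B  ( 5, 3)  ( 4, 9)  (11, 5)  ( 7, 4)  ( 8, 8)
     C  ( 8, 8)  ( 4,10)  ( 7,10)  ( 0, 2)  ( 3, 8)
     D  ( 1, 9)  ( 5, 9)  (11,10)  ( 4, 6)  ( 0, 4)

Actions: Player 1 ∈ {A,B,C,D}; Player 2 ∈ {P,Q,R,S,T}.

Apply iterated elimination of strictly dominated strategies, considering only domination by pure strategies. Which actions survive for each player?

P2 drop P (R beats it: A:8>1 B:5>3 C:10>8 D:10>9)
P1 drop C (A beats it: Q:5>4 R:9>7 S:7>0 T:4>3)
P2 drop S (Q beats it: A:10>5 B:9>4 D:9>6)
P2 drop T (Q beats it: A:10>9 B:9>8 D:9>4)
P1→{A,B,D} P2→{Q,R}

IESDS → P1:{A,B,D} P2:{Q,R}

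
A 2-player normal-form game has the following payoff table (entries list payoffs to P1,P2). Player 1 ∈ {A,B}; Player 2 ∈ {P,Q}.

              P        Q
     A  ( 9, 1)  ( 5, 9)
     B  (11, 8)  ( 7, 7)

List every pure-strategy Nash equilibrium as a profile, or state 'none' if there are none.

PSNE = {(B,P)}

(A,P): not NE [P1→B gives 11>9; P2→Q gives 9>1]
(A,Q): not NE [P1→B gives 7>5]
(B,P): NE
(B,Q): not NE [P2→P gives 8>7]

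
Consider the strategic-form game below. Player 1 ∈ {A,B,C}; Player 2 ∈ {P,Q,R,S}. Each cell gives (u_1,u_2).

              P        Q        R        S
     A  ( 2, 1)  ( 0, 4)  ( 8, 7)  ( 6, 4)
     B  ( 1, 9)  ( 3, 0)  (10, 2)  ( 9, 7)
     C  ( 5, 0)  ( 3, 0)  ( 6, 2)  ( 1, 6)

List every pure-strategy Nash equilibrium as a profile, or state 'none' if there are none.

(A,P): not NE [P1→C gives 5>2; P2→R gives 7>1]
(A,Q): not NE [P1→C gives 3>0; P2→R gives 7>4]
(A,R): not NE [P1→B gives 10>8]
(A,S): not NE [P1→B gives 9>6; P2→R gives 7>4]
(B,P): not NE [P1→C gives 5>1]
(B,Q): not NE [P2→P gives 9>0]
(B,R): not NE [P2→P gives 9>2]
(B,S): not NE [P2→P gives 9>7]
(C,P): not NE [P2→S gives 6>0]
(C,Q): not NE [P2→S gives 6>0]
(C,R): not NE [P1→B gives 10>6; P2→S gives 6>2]
(C,S): not NE [P1→B gives 9>1]

Equilibria: none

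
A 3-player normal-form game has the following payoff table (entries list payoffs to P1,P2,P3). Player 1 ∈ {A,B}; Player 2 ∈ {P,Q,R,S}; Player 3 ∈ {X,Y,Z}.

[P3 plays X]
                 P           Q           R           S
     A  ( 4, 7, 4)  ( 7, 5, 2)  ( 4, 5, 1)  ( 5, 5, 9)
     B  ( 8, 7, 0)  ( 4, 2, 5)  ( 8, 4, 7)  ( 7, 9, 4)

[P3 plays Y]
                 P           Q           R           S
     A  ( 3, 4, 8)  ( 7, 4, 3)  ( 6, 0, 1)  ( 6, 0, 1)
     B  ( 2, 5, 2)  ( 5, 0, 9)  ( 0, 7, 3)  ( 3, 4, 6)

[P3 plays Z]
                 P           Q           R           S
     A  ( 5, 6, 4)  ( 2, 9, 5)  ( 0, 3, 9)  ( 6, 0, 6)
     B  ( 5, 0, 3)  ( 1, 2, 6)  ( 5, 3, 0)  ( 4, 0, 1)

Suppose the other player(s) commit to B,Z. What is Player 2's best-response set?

u_2(P vs B,Z) = 0
u_2(Q vs B,Z) = 2
u_2(R vs B,Z) = 3
u_2(S vs B,Z) = 0
max payoff 3 at {R}

P2 best: {R}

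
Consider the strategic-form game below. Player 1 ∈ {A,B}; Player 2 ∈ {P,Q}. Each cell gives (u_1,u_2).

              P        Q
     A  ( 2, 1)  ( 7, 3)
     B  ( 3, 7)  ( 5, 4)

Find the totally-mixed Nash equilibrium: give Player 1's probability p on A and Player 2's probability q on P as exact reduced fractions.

P1 indiff ⇒ q·2+(1-q)·7 = q·3+(1-q)·5 ⇒ q(-1) = (1-q)(-2) ⇒ q = 2/3
P2 indiff ⇒ p·1+(1-p)·7 = p·3+(1-p)·4 ⇒ p(-2) = (1-p)(-3) ⇒ p = 3/5

(p,q) = (3/5, 2/3)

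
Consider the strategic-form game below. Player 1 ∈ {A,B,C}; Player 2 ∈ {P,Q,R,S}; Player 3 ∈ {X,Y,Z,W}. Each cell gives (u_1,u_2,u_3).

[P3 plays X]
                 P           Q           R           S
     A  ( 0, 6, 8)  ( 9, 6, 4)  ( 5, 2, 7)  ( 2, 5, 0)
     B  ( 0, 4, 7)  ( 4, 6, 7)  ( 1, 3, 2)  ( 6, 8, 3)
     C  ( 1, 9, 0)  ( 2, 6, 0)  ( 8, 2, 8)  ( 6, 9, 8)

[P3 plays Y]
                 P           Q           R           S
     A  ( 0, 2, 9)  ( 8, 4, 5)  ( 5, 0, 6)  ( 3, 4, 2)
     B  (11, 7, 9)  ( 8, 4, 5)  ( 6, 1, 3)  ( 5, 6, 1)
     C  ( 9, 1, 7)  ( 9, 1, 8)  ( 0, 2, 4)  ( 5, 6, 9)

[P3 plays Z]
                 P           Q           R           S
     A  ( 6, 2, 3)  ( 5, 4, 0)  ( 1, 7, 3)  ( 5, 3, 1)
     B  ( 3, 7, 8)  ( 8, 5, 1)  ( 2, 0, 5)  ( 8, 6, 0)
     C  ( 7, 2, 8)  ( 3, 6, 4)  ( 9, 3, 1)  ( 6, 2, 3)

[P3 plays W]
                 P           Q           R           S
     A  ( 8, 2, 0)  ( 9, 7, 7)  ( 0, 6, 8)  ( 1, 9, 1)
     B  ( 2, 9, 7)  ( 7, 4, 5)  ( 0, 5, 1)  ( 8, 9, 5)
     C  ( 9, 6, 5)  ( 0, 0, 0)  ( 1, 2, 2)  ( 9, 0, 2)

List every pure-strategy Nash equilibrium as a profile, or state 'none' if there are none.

(A,P,X): not NE [P1→C gives 1>0; P3→Y gives 9>8]
(A,P,Y): not NE [P1→B gives 11>0; P2→S gives 4>2]
(A,P,Z): not NE [P1→C gives 7>6; P2→R gives 7>2; P3→Y gives 9>3]
(A,P,W): not NE [P1→C gives 9>8; P2→S gives 9>2; P3→Y gives 9>0]
(A,Q,X): not NE [P3→W gives 7>4]
(A,Q,Y): not NE [P1→C gives 9>8; P3→W gives 7>5]
(A,Q,Z): not NE [P1→B gives 8>5; P2→R gives 7>4; P3→W gives 7>0]
(A,Q,W): not NE [P2→S gives 9>7]
(A,R,X): not NE [P1→C gives 8>5; P2→Q gives 6>2; P3→W gives 8>7]
(A,R,Y): not NE [P1→B gives 6>5; P2→S gives 4>0; P3→W gives 8>6]
(A,R,Z): not NE [P1→C gives 9>1; P3→W gives 8>3]
(A,R,W): not NE [P1→C gives 1>0; P2→S gives 9>6]
(A,S,X): not NE [P1→C gives 6>2; P2→Q gives 6>5; P3→Y gives 2>0]
(A,S,Y): not NE [P1→C gives 5>3]
(A,S,Z): not NE [P1→B gives 8>5; P2→R gives 7>3; P3→Y gives 2>1]
(A,S,W): not NE [P1→C gives 9>1; P3→Y gives 2>1]
(B,P,X): not NE [P1→C gives 1>0; P2→S gives 8>4; P3→Y gives 9>7]
(B,P,Y): NE
(B,P,Z): not NE [P1→C gives 7>3; P3→Y gives 9>8]
(B,P,W): not NE [P1→C gives 9>2; P3→Y gives 9>7]
(B,Q,X): not NE [P1→A gives 9>4; P2→S gives 8>6]
(B,Q,Y): not NE [P1→C gives 9>8; P2→P gives 7>4; P3→X gives 7>5]
(B,Q,Z): not NE [P2→P gives 7>5; P3→X gives 7>1]
(B,Q,W): not NE [P1→A gives 9>7; P2→S gives 9>4; P3→X gives 7>5]
(B,R,X): not NE [P1→C gives 8>1; P2→S gives 8>3; P3→Z gives 5>2]
(B,R,Y): not NE [P2→P gives 7>1; P3→Z gives 5>3]
(B,R,Z): not NE [P1→C gives 9>2; P2→P gives 7>0]
(B,R,W): not NE [P1→C gives 1>0; P2→S gives 9>5; P3→Z gives 5>1]
(B,S,X): not NE [P3→W gives 5>3]
(B,S,Y): not NE [P2→P gives 7>6; P3→W gives 5>1]
(B,S,Z): not NE [P2→P gives 7>6; P3→W gives 5>0]
(B,S,W): not NE [P1→C gives 9>8]
(C,P,X): not NE [P3→Z gives 8>0]
(C,P,Y): not NE [P1→B gives 11>9; P2→S gives 6>1; P3→Z gives 8>7]
(C,P,Z): not NE [P2→Q gives 6>2]
(C,P,W): not NE [P3→Z gives 8>5]
(C,Q,X): not NE [P1→A gives 9>2; P2→S gives 9>6; P3→Y gives 8>0]
(C,Q,Y): not NE [P2→S gives 6>1]
(C,Q,Z): not NE [P1→B gives 8>3; P3→Y gives 8>4]
(C,Q,W): not NE [P1→A gives 9>0; P2→P gives 6>0; P3→Y gives 8>0]
(C,R,X): not NE [P2→S gives 9>2]
(C,R,Y): not NE [P1→B gives 6>0; P2→S gives 6>2; P3→X gives 8>4]
(C,R,Z): not NE [P2→Q gives 6>3; P3→X gives 8>1]
(C,R,W): not NE [P2→P gives 6>2; P3→X gives 8>2]
(C,S,X): not NE [P3→Y gives 9>8]
(C,S,Y): NE
(C,S,Z): not NE [P1→B gives 8>6; P2→Q gives 6>2; P3→Y gives 9>3]
(C,S,W): not NE [P2→P gives 6>0; P3→Y gives 9>2]

Nash profiles: (B,P,Y), (C,S,Y)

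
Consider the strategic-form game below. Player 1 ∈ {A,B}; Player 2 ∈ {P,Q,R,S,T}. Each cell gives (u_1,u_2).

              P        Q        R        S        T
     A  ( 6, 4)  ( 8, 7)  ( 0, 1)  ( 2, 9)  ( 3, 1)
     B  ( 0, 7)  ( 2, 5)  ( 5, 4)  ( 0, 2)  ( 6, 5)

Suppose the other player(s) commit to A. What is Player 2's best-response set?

argmax u_2 = {S}

u_2(P vs A) = 4
u_2(Q vs A) = 7
u_2(R vs A) = 1
u_2(S vs A) = 9
u_2(T vs A) = 1
max payoff 9 at {S}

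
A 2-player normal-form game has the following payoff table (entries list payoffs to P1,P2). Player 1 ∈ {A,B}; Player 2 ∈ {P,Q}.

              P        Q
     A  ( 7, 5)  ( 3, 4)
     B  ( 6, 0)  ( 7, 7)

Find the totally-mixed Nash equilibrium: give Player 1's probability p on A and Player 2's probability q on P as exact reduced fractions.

P1 mixes 7/8 on A; P2 mixes 4/5 on P

P1 indiff ⇒ q·7+(1-q)·3 = q·6+(1-q)·7 ⇒ q(1) = (1-q)(4) ⇒ q = 4/5
P2 indiff ⇒ p·5+(1-p)·0 = p·4+(1-p)·7 ⇒ p(1) = (1-p)(7) ⇒ p = 7/8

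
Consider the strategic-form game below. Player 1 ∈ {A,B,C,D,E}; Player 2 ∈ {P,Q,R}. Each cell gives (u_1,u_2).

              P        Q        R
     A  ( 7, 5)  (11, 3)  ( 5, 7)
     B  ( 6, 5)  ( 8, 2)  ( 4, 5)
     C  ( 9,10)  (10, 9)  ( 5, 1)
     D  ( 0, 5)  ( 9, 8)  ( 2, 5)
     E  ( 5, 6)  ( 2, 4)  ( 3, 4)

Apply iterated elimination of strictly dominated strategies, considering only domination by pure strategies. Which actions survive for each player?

P1 drop B (A beats it: P:7>6 Q:11>8 R:5>4)
P1 drop D (A beats it: P:7>0 Q:11>9 R:5>2)
P1 drop E (A beats it: P:7>5 Q:11>2 R:5>3)
P2 drop Q (P beats it: A:5>3 C:10>9)
P1→{A,C} P2→{P,R}

Survivors P1:{A,C} P2:{P,R}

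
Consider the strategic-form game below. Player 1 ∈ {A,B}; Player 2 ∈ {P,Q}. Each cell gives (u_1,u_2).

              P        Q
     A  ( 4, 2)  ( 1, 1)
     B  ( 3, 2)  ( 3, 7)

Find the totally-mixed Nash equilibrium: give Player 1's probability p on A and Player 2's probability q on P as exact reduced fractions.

P1 indiff ⇒ q·4+(1-q)·1 = q·3+(1-q)·3 ⇒ q(1) = (1-q)(2) ⇒ q = 2/3
P2 indiff ⇒ p·2+(1-p)·2 = p·1+(1-p)·7 ⇒ p(1) = (1-p)(5) ⇒ p = 5/6

P1 mixes 5/6 on A; P2 mixes 2/3 on P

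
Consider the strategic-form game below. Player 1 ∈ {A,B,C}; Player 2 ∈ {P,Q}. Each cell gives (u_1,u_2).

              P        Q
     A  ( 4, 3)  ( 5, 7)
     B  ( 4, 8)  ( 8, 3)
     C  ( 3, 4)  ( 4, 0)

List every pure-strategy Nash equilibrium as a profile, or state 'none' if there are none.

PSNE = {(B,P)}

(A,P): not NE [P2→Q gives 7>3]
(A,Q): not NE [P1→B gives 8>5]
(B,P): NE
(B,Q): not NE [P2→P gives 8>3]
(C,P): not NE [P1→B gives 4>3]
(C,Q): not NE [P1→B gives 8>4; P2→P gives 4>0]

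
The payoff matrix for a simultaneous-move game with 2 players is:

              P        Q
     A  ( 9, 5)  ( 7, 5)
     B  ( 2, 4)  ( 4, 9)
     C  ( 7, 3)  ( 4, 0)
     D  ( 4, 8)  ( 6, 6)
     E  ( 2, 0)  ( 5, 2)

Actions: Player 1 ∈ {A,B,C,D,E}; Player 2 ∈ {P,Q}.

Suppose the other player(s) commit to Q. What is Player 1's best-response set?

argmax u_1 = {A}

u_1(A vs Q) = 7
u_1(B vs Q) = 4
u_1(C vs Q) = 4
u_1(D vs Q) = 6
u_1(E vs Q) = 5
max payoff 7 at {A}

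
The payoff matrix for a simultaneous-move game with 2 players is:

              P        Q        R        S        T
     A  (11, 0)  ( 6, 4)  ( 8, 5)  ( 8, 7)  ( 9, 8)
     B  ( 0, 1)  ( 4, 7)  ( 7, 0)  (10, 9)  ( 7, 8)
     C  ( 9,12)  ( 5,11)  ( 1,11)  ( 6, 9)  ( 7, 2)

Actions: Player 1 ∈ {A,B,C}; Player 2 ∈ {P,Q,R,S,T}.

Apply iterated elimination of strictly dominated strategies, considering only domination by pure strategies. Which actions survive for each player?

IESDS → P1:{A,B} P2:{S,T}

P1 drop C (A beats it: P:11>9 Q:6>5 R:8>1 S:8>6 T:9>7)
P2 drop P (Q beats it: A:4>0 B:7>1)
P2 drop Q (S beats it: A:7>4 B:9>7)
P2 drop R (S beats it: A:7>5 B:9>0)
P1→{A,B} P2→{S,T}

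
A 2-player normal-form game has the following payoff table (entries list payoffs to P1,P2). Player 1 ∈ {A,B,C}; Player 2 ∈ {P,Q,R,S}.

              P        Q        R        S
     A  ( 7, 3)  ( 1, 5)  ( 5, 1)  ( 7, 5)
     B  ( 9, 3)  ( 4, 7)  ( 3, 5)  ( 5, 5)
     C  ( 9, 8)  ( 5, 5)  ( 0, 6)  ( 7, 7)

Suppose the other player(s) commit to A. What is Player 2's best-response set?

u_2(P vs A) = 3
u_2(Q vs A) = 5
u_2(R vs A) = 1
u_2(S vs A) = 5
max payoff 5 at {Q,S}

P2 best: {Q,S}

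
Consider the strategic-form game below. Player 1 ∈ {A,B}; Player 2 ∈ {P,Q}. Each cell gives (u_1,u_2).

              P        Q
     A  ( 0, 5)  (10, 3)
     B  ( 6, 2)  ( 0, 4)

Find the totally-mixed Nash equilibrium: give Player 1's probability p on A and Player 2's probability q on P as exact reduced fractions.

P1 indiff ⇒ q·0+(1-q)·10 = q·6+(1-q)·0 ⇒ q(-6) = (1-q)(-10) ⇒ q = 5/8
P2 indiff ⇒ p·5+(1-p)·2 = p·3+(1-p)·4 ⇒ p(2) = (1-p)(2) ⇒ p = 1/2

P1 mixes 1/2 on A; P2 mixes 5/8 on P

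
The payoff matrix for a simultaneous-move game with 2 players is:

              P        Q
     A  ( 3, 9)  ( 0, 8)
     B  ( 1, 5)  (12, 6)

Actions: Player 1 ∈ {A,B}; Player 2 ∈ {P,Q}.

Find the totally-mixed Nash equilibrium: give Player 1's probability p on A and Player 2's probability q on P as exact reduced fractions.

P1 indiff ⇒ q·3+(1-q)·0 = q·1+(1-q)·12 ⇒ q(2) = (1-q)(12) ⇒ q = 6/7
P2 indiff ⇒ p·9+(1-p)·5 = p·8+(1-p)·6 ⇒ p(1) = (1-p)(1) ⇒ p = 1/2

(p,q) = (1/2, 6/7)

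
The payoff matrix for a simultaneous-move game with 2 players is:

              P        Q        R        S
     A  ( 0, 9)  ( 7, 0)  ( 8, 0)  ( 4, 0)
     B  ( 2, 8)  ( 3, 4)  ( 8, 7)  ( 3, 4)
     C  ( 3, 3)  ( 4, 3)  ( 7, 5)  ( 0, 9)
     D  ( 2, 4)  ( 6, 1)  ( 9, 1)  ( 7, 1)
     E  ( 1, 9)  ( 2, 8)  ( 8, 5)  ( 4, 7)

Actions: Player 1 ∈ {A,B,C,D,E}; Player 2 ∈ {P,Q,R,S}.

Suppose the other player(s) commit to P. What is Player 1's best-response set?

u_1(A vs P) = 0
u_1(B vs P) = 2
u_1(C vs P) = 3
u_1(D vs P) = 2
u_1(E vs P) = 1
max payoff 3 at {C}

argmax u_1 = {C}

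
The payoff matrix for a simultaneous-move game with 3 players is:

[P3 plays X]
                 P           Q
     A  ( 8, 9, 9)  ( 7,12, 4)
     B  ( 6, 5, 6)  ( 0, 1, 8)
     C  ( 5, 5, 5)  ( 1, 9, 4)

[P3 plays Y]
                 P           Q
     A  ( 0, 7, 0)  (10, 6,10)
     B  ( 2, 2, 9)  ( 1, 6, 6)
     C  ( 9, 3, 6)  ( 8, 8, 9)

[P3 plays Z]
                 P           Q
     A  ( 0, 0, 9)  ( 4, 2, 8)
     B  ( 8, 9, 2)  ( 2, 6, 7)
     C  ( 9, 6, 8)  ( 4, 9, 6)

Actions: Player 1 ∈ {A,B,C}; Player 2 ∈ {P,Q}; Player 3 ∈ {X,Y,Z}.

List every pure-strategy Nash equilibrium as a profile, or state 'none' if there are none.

PSNE: ∅

(A,P,X): not NE [P2→Q gives 12>9]
(A,P,Y): not NE [P1→C gives 9>0; P3→Z gives 9>0]
(A,P,Z): not NE [P1→C gives 9>0; P2→Q gives 2>0]
(A,Q,X): not NE [P3→Y gives 10>4]
(A,Q,Y): not NE [P2→P gives 7>6]
(A,Q,Z): not NE [P3→Y gives 10>8]
(B,P,X): not NE [P1→A gives 8>6; P3→Y gives 9>6]
(B,P,Y): not NE [P1→C gives 9>2; P2→Q gives 6>2]
(B,P,Z): not NE [P1→C gives 9>8; P3→Y gives 9>2]
(B,Q,X): not NE [P1→A gives 7>0; P2→P gives 5>1]
(B,Q,Y): not NE [P1→A gives 10>1; P3→X gives 8>6]
(B,Q,Z): not NE [P1→C gives 4>2; P2→P gives 9>6; P3→X gives 8>7]
(C,P,X): not NE [P1→A gives 8>5; P2→Q gives 9>5; P3→Z gives 8>5]
(C,P,Y): not NE [P2→Q gives 8>3; P3→Z gives 8>6]
(C,P,Z): not NE [P2→Q gives 9>6]
(C,Q,X): not NE [P1→A gives 7>1; P3→Y gives 9>4]
(C,Q,Y): not NE [P1→A gives 10>8]
(C,Q,Z): not NE [P3→Y gives 9>6]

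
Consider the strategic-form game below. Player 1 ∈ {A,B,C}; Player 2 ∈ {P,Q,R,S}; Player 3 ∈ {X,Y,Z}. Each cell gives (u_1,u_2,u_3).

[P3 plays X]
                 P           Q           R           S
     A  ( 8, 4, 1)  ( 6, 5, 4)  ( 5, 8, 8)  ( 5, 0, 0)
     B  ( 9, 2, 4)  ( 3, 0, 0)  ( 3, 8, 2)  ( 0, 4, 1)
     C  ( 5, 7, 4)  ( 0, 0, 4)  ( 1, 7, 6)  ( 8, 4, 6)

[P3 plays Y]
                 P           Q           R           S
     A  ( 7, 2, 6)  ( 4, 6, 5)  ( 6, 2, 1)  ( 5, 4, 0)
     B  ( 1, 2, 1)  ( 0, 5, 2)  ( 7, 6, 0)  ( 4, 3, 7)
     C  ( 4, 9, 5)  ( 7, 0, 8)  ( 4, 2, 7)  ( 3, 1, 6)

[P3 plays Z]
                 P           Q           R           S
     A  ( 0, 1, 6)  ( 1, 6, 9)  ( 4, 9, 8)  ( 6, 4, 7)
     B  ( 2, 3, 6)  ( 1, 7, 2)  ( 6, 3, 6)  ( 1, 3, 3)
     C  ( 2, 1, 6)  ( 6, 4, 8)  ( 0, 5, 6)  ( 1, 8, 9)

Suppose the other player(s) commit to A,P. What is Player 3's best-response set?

u_3(X vs A,P) = 1
u_3(Y vs A,P) = 6
u_3(Z vs A,P) = 6
max payoff 6 at {Y,Z}

argmax u_3 = {Y,Z}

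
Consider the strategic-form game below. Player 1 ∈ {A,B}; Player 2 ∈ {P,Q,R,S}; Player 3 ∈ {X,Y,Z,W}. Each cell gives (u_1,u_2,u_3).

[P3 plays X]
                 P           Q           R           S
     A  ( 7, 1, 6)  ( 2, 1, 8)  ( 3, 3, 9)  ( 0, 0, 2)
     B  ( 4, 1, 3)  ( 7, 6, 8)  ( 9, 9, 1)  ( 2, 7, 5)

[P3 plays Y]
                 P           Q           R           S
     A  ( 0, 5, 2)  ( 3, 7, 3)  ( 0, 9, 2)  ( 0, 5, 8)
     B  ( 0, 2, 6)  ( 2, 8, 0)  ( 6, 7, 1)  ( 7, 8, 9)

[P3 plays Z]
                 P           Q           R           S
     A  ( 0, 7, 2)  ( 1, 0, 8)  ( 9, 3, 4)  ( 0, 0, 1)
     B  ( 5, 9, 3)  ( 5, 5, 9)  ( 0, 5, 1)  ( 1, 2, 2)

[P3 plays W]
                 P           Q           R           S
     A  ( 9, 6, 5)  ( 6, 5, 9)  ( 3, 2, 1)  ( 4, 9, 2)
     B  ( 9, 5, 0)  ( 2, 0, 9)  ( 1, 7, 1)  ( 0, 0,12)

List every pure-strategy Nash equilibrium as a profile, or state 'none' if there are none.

(A,P,X): not NE [P2→R gives 3>1]
(A,P,Y): not NE [P2→R gives 9>5; P3→X gives 6>2]
(A,P,Z): not NE [P1→B gives 5>0; P3→X gives 6>2]
(A,P,W): not NE [P2→S gives 9>6; P3→X gives 6>5]
(A,Q,X): not NE [P1→B gives 7>2; P2→R gives 3>1; P3→W gives 9>8]
(A,Q,Y): not NE [P2→R gives 9>7; P3→W gives 9>3]
(A,Q,Z): not NE [P1→B gives 5>1; P2→P gives 7>0; P3→W gives 9>8]
(A,Q,W): not NE [P2→S gives 9>5]
(A,R,X): not NE [P1→B gives 9>3]
(A,R,Y): not NE [P1→B gives 6>0; P3→X gives 9>2]
(A,R,Z): not NE [P2→P gives 7>3; P3→X gives 9>4]
(A,R,W): not NE [P2→S gives 9>2; P3→X gives 9>1]
(A,S,X): not NE [P1→B gives 2>0; P2→R gives 3>0; P3→Y gives 8>2]
(A,S,Y): not NE [P1→B gives 7>0; P2→R gives 9>5]
(A,S,Z): not NE [P1→B gives 1>0; P2→P gives 7>0; P3→Y gives 8>1]
(A,S,W): not NE [P3→Y gives 8>2]
(B,P,X): not NE [P1→A gives 7>4; P2→R gives 9>1; P3→Y gives 6>3]
(B,P,Y): not NE [P2→S gives 8>2]
(B,P,Z): not NE [P3→Y gives 6>3]
(B,P,W): not NE [P2→R gives 7>5; P3→Y gives 6>0]
(B,Q,X): not NE [P2→R gives 9>6; P3→W gives 9>8]
(B,Q,Y): not NE [P1→A gives 3>2; P3→W gives 9>0]
(B,Q,Z): not NE [P2→P gives 9>5]
(B,Q,W): not NE [P1→A gives 6>2; P2→R gives 7>0]
(B,R,X): NE
(B,R,Y): not NE [P2→S gives 8>7]
(B,R,Z): not NE [P1→A gives 9>0; P2→P gives 9>5]
(B,R,W): not NE [P1→A gives 3>1]
(B,S,X): not NE [P2→R gives 9>7; P3→W gives 12>5]
(B,S,Y): not NE [P3→W gives 12>9]
(B,S,Z): not NE [P2→P gives 9>2; P3→W gives 12>2]
(B,S,W): not NE [P1→A gives 4>0; P2→R gives 7>0]

PSNE = {(B,R,X)}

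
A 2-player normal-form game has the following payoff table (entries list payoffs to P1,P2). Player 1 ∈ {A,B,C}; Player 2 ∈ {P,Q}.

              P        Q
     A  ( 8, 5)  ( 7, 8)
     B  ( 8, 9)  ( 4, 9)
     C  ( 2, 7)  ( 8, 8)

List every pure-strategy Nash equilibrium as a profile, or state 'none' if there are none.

Nash profiles: (B,P), (C,Q)

(A,P): not NE [P2→Q gives 8>5]
(A,Q): not NE [P1→C gives 8>7]
(B,P): NE
(B,Q): not NE [P1→C gives 8>4]
(C,P): not NE [P1→B gives 8>2; P2→Q gives 8>7]
(C,Q): NE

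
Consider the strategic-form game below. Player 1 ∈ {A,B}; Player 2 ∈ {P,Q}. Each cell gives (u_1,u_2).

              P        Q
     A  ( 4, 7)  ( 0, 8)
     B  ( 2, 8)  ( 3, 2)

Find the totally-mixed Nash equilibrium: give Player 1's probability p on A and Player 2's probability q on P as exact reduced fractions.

P1 mixes 6/7 on A; P2 mixes 3/5 on P

P1 indiff ⇒ q·4+(1-q)·0 = q·2+(1-q)·3 ⇒ q(2) = (1-q)(3) ⇒ q = 3/5
P2 indiff ⇒ p·7+(1-p)·8 = p·8+(1-p)·2 ⇒ p(-1) = (1-p)(-6) ⇒ p = 6/7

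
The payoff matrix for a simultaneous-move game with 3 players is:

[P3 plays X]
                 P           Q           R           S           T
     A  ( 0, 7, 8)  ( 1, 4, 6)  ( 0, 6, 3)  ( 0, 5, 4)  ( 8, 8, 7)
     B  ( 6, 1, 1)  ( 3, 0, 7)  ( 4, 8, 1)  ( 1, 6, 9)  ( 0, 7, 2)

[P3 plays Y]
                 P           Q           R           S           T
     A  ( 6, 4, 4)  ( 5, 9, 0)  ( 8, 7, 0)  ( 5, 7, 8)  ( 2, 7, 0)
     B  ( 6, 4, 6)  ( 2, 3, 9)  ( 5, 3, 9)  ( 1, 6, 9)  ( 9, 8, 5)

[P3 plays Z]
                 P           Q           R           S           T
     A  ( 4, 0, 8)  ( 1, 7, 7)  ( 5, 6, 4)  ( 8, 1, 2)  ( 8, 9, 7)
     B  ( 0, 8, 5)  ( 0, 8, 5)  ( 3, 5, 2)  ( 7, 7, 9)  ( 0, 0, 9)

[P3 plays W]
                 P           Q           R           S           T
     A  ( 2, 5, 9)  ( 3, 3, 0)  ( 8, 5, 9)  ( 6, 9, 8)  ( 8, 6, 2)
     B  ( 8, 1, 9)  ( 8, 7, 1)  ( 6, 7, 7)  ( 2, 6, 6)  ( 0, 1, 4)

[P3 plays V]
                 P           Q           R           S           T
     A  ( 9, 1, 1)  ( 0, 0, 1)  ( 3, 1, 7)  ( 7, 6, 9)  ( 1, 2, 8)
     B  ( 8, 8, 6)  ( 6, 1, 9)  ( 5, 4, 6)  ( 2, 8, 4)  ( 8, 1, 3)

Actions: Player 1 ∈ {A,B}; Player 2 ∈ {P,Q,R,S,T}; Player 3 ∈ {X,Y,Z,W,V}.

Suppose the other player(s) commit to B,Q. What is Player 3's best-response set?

argmax u_3 = {Y,V}

u_3(X vs B,Q) = 7
u_3(Y vs B,Q) = 9
u_3(Z vs B,Q) = 5
u_3(W vs B,Q) = 1
u_3(V vs B,Q) = 9
max payoff 9 at {Y,V}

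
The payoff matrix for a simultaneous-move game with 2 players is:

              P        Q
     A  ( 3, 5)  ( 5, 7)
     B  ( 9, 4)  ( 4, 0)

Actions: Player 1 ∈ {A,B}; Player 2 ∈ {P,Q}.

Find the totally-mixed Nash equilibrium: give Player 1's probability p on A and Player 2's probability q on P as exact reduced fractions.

(p,q) = (2/3, 1/7)

P1 indiff ⇒ q·3+(1-q)·5 = q·9+(1-q)·4 ⇒ q(-6) = (1-q)(-1) ⇒ q = 1/7
P2 indiff ⇒ p·5+(1-p)·4 = p·7+(1-p)·0 ⇒ p(-2) = (1-p)(-4) ⇒ p = 2/3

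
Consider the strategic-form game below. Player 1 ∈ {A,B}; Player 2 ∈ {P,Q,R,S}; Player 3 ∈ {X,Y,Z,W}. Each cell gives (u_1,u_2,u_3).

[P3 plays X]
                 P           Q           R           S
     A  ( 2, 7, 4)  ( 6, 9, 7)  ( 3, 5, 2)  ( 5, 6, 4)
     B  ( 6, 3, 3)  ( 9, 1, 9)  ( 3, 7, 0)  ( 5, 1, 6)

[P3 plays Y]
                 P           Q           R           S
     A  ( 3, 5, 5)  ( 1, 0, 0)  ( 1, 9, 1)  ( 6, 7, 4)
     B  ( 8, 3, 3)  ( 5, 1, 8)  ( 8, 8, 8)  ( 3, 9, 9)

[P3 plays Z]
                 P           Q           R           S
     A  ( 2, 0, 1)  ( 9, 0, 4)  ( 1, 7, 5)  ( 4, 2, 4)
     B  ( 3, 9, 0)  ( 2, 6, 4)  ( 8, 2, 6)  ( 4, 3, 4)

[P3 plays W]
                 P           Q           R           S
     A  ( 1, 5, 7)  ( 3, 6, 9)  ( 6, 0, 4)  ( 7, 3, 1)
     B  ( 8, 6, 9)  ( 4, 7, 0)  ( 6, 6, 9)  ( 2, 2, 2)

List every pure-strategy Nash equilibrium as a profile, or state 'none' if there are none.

Equilibria: none

(A,P,X): not NE [P1→B gives 6>2; P2→Q gives 9>7; P3→W gives 7>4]
(A,P,Y): not NE [P1→B gives 8>3; P2→R gives 9>5; P3→W gives 7>5]
(A,P,Z): not NE [P1→B gives 3>2; P2→R gives 7>0; P3→W gives 7>1]
(A,P,W): not NE [P1→B gives 8>1; P2→Q gives 6>5]
(A,Q,X): not NE [P1→B gives 9>6; P3→W gives 9>7]
(A,Q,Y): not NE [P1→B gives 5>1; P2→R gives 9>0; P3→W gives 9>0]
(A,Q,Z): not NE [P2→R gives 7>0; P3→W gives 9>4]
(A,Q,W): not NE [P1→B gives 4>3]
(A,R,X): not NE [P2→Q gives 9>5; P3→Z gives 5>2]
(A,R,Y): not NE [P1→B gives 8>1; P3→Z gives 5>1]
(A,R,Z): not NE [P1→B gives 8>1]
(A,R,W): not NE [P2→Q gives 6>0; P3→Z gives 5>4]
(A,S,X): not NE [P2→Q gives 9>6]
(A,S,Y): not NE [P2→R gives 9>7]
(A,S,Z): not NE [P2→R gives 7>2]
(A,S,W): not NE [P2→Q gives 6>3; P3→Z gives 4>1]
(B,P,X): not NE [P2→R gives 7>3; P3→W gives 9>3]
(B,P,Y): not NE [P2→S gives 9>3; P3→W gives 9>3]
(B,P,Z): not NE [P3→W gives 9>0]
(B,P,W): not NE [P2→Q gives 7>6]
(B,Q,X): not NE [P2→R gives 7>1]
(B,Q,Y): not NE [P2→S gives 9>1; P3→X gives 9>8]
(B,Q,Z): not NE [P1→A gives 9>2; P2→P gives 9>6; P3→X gives 9>4]
(B,Q,W): not NE [P3→X gives 9>0]
(B,R,X): not NE [P3→W gives 9>0]
(B,R,Y): not NE [P2→S gives 9>8; P3→W gives 9>8]
(B,R,Z): not NE [P2→P gives 9>2; P3→W gives 9>6]
(B,R,W): not NE [P2→Q gives 7>6]
(B,S,X): not NE [P2→R gives 7>1; P3→Y gives 9>6]
(B,S,Y): not NE [P1→A gives 6>3]
(B,S,Z): not NE [P2→P gives 9>3; P3→Y gives 9>4]
(B,S,W): not NE [P1→A gives 7>2; P2→Q gives 7>2; P3→Y gives 9>2]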